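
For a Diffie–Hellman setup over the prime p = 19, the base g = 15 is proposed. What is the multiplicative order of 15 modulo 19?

18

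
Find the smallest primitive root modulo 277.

φ(277) = 277 − 1 = 276 = 2^2 · 3 · 23.
Test candidates g = 2, 3, … against the prime factors q ∈ {2, 3, 23} of φ(277): g is a generator iff g^(276/q) ≢ 1 for every such q.
g = 2: 2^138 ≡ 276; 2^92 ≡ 1 — hits 1, so not a primitive root.
g = 3: 3^138 ≡ 1 — hits 1, so not a primitive root.
g = 4: 4^138 ≡ 1 — hits 1, so not a primitive root.
g = 5: 5^138 ≡ 276; 5^92 ≡ 116; 5^12 ≡ 27 — none is 1, so 5 is a primitive root.
The smallest primitive root modulo 277 is 5.

5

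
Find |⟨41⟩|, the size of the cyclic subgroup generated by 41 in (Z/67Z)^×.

66

The order of 41 must divide φ(67) = 67 − 1 = 66 = 2 · 3 · 11.
Divisors of 66: 1, 2, 3, 6, 11, 22, 33, 66.
Check 41^d mod 67 for each divisor in increasing order:
41^1 ≡ 41
41^2 ≡ 6
41^3 ≡ 45
41^6 ≡ 15
41^11 ≡ 30
41^22 ≡ 29
41^33 ≡ 66
41^66 ≡ 1
Hence ord(41) = 66.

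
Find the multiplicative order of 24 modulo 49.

By Lagrange's theorem, ord_49(24) divides φ(49) = φ(7^2) = 7·(7−1) = 42 = 2 · 3 · 7.
Divisors of 42: 1, 2, 3, 6, 7, 14, 21, 42.
Check 24^d mod 49 for each divisor in increasing order:
24^1 ≡ 24 (mod 49)
24^2 ≡ 37 (mod 49)
24^3 ≡ 6 (mod 49)
24^6 ≡ 36 (mod 49)
24^7 ≡ 31 (mod 49)
24^14 ≡ 30 (mod 49)
24^21 ≡ 48 (mod 49)
24^42 ≡ 1 (mod 49) ✓
Therefore the multiplicative order of 24 modulo 49 is 42.

42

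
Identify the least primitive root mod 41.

6

φ(41) = 41 − 1 = 40 = 2^3 · 5.
g is a primitive root iff g^(40/q) ≢ 1 (mod 41) for each prime q ∈ {2, 5}.
g = 2: 2^20 ≡ 1 — hits 1, so not a primitive root.
g = 3: 3^20 ≡ 40; 3^8 ≡ 1 — hits 1, so not a primitive root.
g = 4: 4^20 ≡ 1 — hits 1, so not a primitive root.
g = 5: 5^20 ≡ 1 — hits 1, so not a primitive root.
g = 6: 6^20 ≡ 40; 6^8 ≡ 10 — none is 1, so 6 is a primitive root.
Hence the least primitive root of 41 is 6.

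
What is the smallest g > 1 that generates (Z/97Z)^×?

5

φ(97) = 97 − 1 = 96 = 2^5 · 3.
Test candidates g = 2, 3, … against the prime factors q ∈ {2, 3} of φ(97): g is a generator iff g^(96/q) ≢ 1 for every such q.
g = 2: 2^48 ≡ 1 — hits 1, so not a primitive root.
g = 3: 3^48 ≡ 1 — hits 1, so not a primitive root.
g = 4: 4^48 ≡ 1 — hits 1, so not a primitive root.
g = 5: 5^48 ≡ 96; 5^32 ≡ 35 — none is 1, so 5 is a primitive root.
Hence the least primitive root of 97 is 5.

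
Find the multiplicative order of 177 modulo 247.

36

By Lagrange's theorem, ord_247(177) divides φ(247) = φ(13·19) = (13−1)·(19−1) = 12·18 = 216 = 2^3 · 3^3.
Divisors of 216: 1, 2, 3, 4, 6, 8, 9, 12, 18, 24, 27, 36, 54, 72, 108, 216.
Evaluate successive powers at the divisors of 216:
177^1 ≡ 177
177^2 ≡ 207
177^3 ≡ 83
177^4 ≡ 118
177^6 ≡ 220
177^8 ≡ 92
177^9 ≡ 229
177^12 ≡ 235
177^18 ≡ 77
177^24 ≡ 144
177^27 ≡ 96
177^36 ≡ 1
The smallest such exponent is 36, so the order of 177 is 36.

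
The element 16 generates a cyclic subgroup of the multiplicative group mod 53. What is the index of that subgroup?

4

The order of 16 must divide φ(53) = 53 − 1 = 52 = 2^2 · 13.
Divisors of 52: 1, 2, 4, 13, 26, 52.
Evaluate successive powers at the divisors of 52:
16^1 ≡ 16 (mod 53)
16^2 ≡ 44 (mod 53)
16^4 ≡ 28 (mod 53)
16^13 ≡ 1 (mod 53) ✓
So ord_53(16) = 13, hence |⟨16⟩| = 13.
[(Z/53Z)^× : ⟨16⟩] = 52/13 = 4.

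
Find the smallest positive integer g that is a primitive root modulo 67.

2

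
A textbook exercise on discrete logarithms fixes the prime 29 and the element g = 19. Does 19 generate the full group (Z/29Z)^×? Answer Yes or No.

φ(29) = 29 − 1 = 28 = 2^2 · 7.
19 is a primitive root mod 29 iff 19^(φ(29)/q) ≢ 1 for every prime q | φ(29), i.e. q ∈ {2, 7}.
19^14 ≡ 28 (mod 29)  [q = 2: ≢ 1 ✓]
19^4 ≡ 24 (mod 29)  [q = 7: ≢ 1 ✓]
None equal 1, so ord_29(19) = 28: 19 is a primitive root.

Yes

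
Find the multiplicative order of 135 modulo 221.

4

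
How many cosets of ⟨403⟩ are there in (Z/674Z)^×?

ord(403) | φ(674) = φ(2)·φ(337) = 1·336 = 336 = 2^4 · 3 · 7.
Divisors of 336: 1, 2, 3, 4, 6, 7, 8, 12, 14, 16, 21, 24, 28, 42, 48, 56, 84, 112, 168, 336.
Evaluate successive powers at the divisors of 336:
403^1 ≡ 403 (mod 674)
403^2 ≡ 649 (mod 674)
403^3 ≡ 35 (mod 674)
403^4 ≡ 625 (mod 674)
403^6 ≡ 551 (mod 674)
403^7 ≡ 307 (mod 674)
403^8 ≡ 379 (mod 674)
403^12 ≡ 301 (mod 674)
403^14 ≡ 563 (mod 674)
403^16 ≡ 79 (mod 674)
403^21 ≡ 297 (mod 674)
403^24 ≡ 285 (mod 674)
403^28 ≡ 189 (mod 674)
403^42 ≡ 589 (mod 674)
403^48 ≡ 345 (mod 674)
403^56 ≡ 673 (mod 674)
403^84 ≡ 485 (mod 674)
403^112 ≡ 1 (mod 674) ✓
Thus |⟨403⟩| = ord(403) = 112.
Index = |(Z/674Z)^×| / |⟨403⟩| = 336 / 112 = 3.

3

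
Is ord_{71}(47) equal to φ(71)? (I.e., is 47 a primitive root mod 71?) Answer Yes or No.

φ(71) = 71 − 1 = 70 = 2 · 5 · 7.
Test 47^(70/q) mod 71 for each prime factor q of 70:
47^35 ≡ 70 (mod 71)  [q = 2: ≢ 1 ✓]
47^14 ≡ 25 (mod 71)  [q = 5: ≢ 1 ✓]
47^10 ≡ 37 (mod 71)  [q = 7: ≢ 1 ✓]
Every test exponent gives a nontrivial residue, hence 47 generates the full group.

Yes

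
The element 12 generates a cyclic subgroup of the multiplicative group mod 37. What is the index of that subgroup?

4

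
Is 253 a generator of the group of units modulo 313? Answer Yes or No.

Yes

φ(313) = 313 − 1 = 312 = 2^3 · 3 · 13.
253 is a primitive root mod 313 iff 253^(φ(313)/q) ≢ 1 for every prime q | φ(313), i.e. q ∈ {2, 3, 13}.
253^156 ≡ 312 (mod 313)  [q = 2: ≢ 1 ✓]
253^104 ≡ 214 (mod 313)  [q = 3: ≢ 1 ✓]
253^24 ≡ 58 (mod 313)  [q = 13: ≢ 1 ✓]
Every test exponent gives a nontrivial residue, hence 253 generates the full group.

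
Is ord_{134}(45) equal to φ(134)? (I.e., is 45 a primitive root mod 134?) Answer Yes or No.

φ(134) = φ(2)·φ(67) = 1·66 = 66 = 2 · 3 · 11.
An element g generates (Z/134Z)^× iff g^(66/q) ≢ 1 (mod 134) for each prime q ∈ {2, 3, 11}.
45^33 ≡ 133 (mod 134)  [q = 2: ≢ 1 ✓]
45^22 ≡ 1 (mod 134)  [q = 3: ≡ 1 ✗]
45^6 ≡ 25 (mod 134)  [q = 11: ≢ 1 ✓]
45^22 ≡ 1 shows ord(45) | 22, strictly less than φ(134); not a primitive root.

No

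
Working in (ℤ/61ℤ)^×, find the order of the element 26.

The order of 26 must divide φ(61) = 61 − 1 = 60 = 2^2 · 3 · 5.
Divisors of 60: 1, 2, 3, 4, 5, 6, 10, 12, 15, 20, 30, 60.
Evaluate successive powers at the divisors of 60:
26^1 ≡ 26 (mod 61)
26^2 ≡ 5 (mod 61)
26^3 ≡ 8 (mod 61)
26^4 ≡ 25 (mod 61)
26^5 ≡ 40 (mod 61)
26^6 ≡ 3 (mod 61)
26^10 ≡ 14 (mod 61)
26^12 ≡ 9 (mod 61)
26^15 ≡ 11 (mod 61)
26^20 ≡ 13 (mod 61)
26^30 ≡ 60 (mod 61)
26^60 ≡ 1 (mod 61) ✓
So ord_61(26) = 60.

60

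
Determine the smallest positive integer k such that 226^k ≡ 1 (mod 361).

The order of 226 must divide φ(361) = φ(19^2) = 19·(19−1) = 342 = 2 · 3^2 · 19.
Divisors of 342: 1, 2, 3, 6, 9, 18, 19, 38, 57, 114, 171, 342.
Evaluate successive powers at the divisors of 342:
226^1 ≡ 226 (mod 361)
226^2 ≡ 175 (mod 361)
226^3 ≡ 201 (mod 361)
226^6 ≡ 330 (mod 361)
226^9 ≡ 267 (mod 361)
226^18 ≡ 172 (mod 361)
226^19 ≡ 245 (mod 361)
226^38 ≡ 99 (mod 361)
226^57 ≡ 68 (mod 361)
226^114 ≡ 292 (mod 361)
226^171 ≡ 1 (mod 361) ✓
Therefore the multiplicative order of 226 modulo 361 is 171.

171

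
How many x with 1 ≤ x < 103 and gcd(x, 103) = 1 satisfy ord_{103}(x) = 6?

2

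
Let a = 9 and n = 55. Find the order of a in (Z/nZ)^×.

10

ord(9) | φ(55) = φ(5·11) = (5−1)·(11−1) = 4·10 = 40 = 2^3 · 5.
Divisors of 40: 1, 2, 4, 5, 8, 10, 20, 40.
Evaluate successive powers at the divisors of 40:
9^1 ≡ 9
9^2 ≡ 26
9^4 ≡ 16
9^5 ≡ 34
9^8 ≡ 36
9^10 ≡ 1
Hence ord(9) = 10.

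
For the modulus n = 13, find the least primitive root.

φ(13) = 13 − 1 = 12 = 2^2 · 3.
Test candidates g = 2, 3, … against the prime factors q ∈ {2, 3} of φ(13): g is a generator iff g^(12/q) ≢ 1 for every such q.
g = 2: 2^6 ≡ 12; 2^4 ≡ 3 — none is 1, so 2 is a primitive root.
Hence the least primitive root of 13 is 2.

2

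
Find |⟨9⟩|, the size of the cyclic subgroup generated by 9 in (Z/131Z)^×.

65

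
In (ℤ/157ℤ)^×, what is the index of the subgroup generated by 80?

1

ord(80) | φ(157) = 157 − 1 = 156 = 2^2 · 3 · 13.
Divisors of 156: 1, 2, 3, 4, 6, 12, 13, 26, 39, 52, 78, 156.
Evaluate successive powers at the divisors of 156:
80^1 ≡ 80 (mod 157)
80^2 ≡ 120 (mod 157)
80^3 ≡ 23 (mod 157)
80^4 ≡ 113 (mod 157)
80^6 ≡ 58 (mod 157)
80^12 ≡ 67 (mod 157)
80^13 ≡ 22 (mod 157)
80^26 ≡ 13 (mod 157)
80^39 ≡ 129 (mod 157)
80^52 ≡ 12 (mod 157)
80^78 ≡ 156 (mod 157)
80^156 ≡ 1 (mod 157) ✓
So ord_157(80) = 156, hence |⟨80⟩| = 156.
Index = |(Z/157Z)^×| / |⟨80⟩| = 156 / 156 = 1.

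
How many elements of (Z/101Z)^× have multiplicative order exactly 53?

0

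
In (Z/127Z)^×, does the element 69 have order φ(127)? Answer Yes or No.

φ(127) = 127 − 1 = 126 = 2 · 3^2 · 7.
An element g generates (Z/127Z)^× iff g^(126/q) ≢ 1 (mod 127) for each prime q ∈ {2, 3, 7}.
69^63 ≡ 1 (mod 127)  [q = 2: ≡ 1 ✗]
69^42 ≡ 19 (mod 127)  [q = 3: ≢ 1 ✓]
69^18 ≡ 64 (mod 127)  [q = 7: ≢ 1 ✓]
The check at q = 2 fails, so 69 generates a proper subgroup.

No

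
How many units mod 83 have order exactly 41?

φ(83) = 83 − 1 = 82 = 2 · 41.
In a cyclic group of order 82, there are φ(d) elements of order d for each divisor d of 82, and zero for non-divisors.
41 | 82, and φ(41) = 41 − 1 = 40.

40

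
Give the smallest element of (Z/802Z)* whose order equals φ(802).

φ(802) = φ(2)·φ(401) = 1·400 = 400 = 2^4 · 5^2.
Test candidates g = 2, 3, … against the prime factors q ∈ {2, 5} of φ(802): g is a generator iff g^(400/q) ≢ 1 for every such q.
g = 2: gcd(2, 802) = 2 > 1, not a unit — skip.
g = 3: 3^200 ≡ 801; 3^80 ≡ 473 — none is 1, so 3 is a primitive root.
Hence the least primitive root of 802 is 3.

3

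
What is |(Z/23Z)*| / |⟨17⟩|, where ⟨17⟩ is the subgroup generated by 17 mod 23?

1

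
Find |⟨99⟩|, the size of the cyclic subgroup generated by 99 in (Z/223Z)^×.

Since 99 ∈ (Z/223Z)^×, its order divides φ(223) = 223 − 1 = 222 = 2 · 3 · 37.
Divisors of 222: 1, 2, 3, 6, 37, 74, 111, 222.
Test each divisor d:
99^1 ≡ 99
99^2 ≡ 212
99^3 ≡ 26
99^6 ≡ 7
99^37 ≡ 184
99^74 ≡ 183
99^111 ≡ 222
99^222 ≡ 1
Therefore the multiplicative order of 99 modulo 223 is 222.

222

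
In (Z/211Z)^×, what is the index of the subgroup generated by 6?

2

ord(6) | φ(211) = 211 − 1 = 210 = 2 · 3 · 5 · 7.
Divisors of 210: 1, 2, 3, 5, 6, 7, 10, 14, 15, 21, 30, 35, 42, 70, 105, 210.
Evaluate successive powers at the divisors of 210:
6^1 ≡ 6
6^2 ≡ 36
6^3 ≡ 5
6^5 ≡ 180
6^6 ≡ 25
6^7 ≡ 150
6^10 ≡ 117
6^14 ≡ 134
6^15 ≡ 171
6^21 ≡ 55
6^30 ≡ 123
6^35 ≡ 196
6^42 ≡ 71
6^70 ≡ 14
6^105 ≡ 1
So ord_211(6) = 105, hence |⟨6⟩| = 105.
The index is φ(211) / ord(6) = 210 / 105 = 2.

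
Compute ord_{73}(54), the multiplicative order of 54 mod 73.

36

Since 54 ∈ (Z/73Z)^×, its order divides φ(73) = 73 − 1 = 72 = 2^3 · 3^2.
Divisors of 72: 1, 2, 3, 4, 6, 8, 9, 12, 18, 24, 36, 72.
Test each divisor d:
54^1 ≡ 54
54^2 ≡ 69
54^3 ≡ 3
54^4 ≡ 16
54^6 ≡ 9
54^8 ≡ 37
54^9 ≡ 27
54^12 ≡ 8
54^18 ≡ 72
54^24 ≡ 64
54^36 ≡ 1
Therefore the multiplicative order of 54 modulo 73 is 36.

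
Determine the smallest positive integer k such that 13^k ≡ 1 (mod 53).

13

ord(13) | φ(53) = 53 − 1 = 52 = 2^2 · 13.
Divisors of 52: 1, 2, 4, 13, 26, 52.
Check 13^d mod 53 for each divisor in increasing order:
13^1 ≡ 13 (mod 53)
13^2 ≡ 10 (mod 53)
13^4 ≡ 47 (mod 53)
13^13 ≡ 1 (mod 53) ✓
So ord_53(13) = 13.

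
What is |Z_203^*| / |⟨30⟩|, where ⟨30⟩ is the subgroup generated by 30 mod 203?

56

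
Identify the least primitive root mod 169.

φ(169) = φ(13^2) = 13·(13−1) = 156 = 2^2 · 3 · 13.
g is a primitive root iff g^(156/q) ≢ 1 (mod 169) for each prime q ∈ {2, 3, 13}.
g = 2: 2^78 ≡ 168; 2^52 ≡ 146; 2^12 ≡ 40 — none is 1, so 2 is a primitive root.
So 2 is the smallest generator of (Z/169Z)^×.

2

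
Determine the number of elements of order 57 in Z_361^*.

36

φ(361) = φ(19^2) = 19·(19−1) = 342 = 2 · 3^2 · 19.
In a cyclic group of order 342, there are φ(d) elements of order d for each divisor d of 342, and zero for non-divisors.
57 = 3 · 19 divides 342, and φ(57) = 36.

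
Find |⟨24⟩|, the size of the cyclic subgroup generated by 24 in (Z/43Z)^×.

21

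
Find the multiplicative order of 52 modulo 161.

66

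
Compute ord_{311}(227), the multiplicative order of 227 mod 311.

310

Since 227 ∈ (Z/311Z)^×, its order divides φ(311) = 311 − 1 = 310 = 2 · 5 · 31.
Divisors of 310: 1, 2, 5, 10, 31, 62, 155, 310.
Compute 227^d (mod 311) for the divisors d until we hit 1:
227^1 ≡ 227
227^2 ≡ 214
227^5 ≡ 206
227^10 ≡ 140
227^31 ≡ 95
227^62 ≡ 6
227^155 ≡ 310
227^310 ≡ 1
Therefore the multiplicative order of 227 modulo 311 is 310.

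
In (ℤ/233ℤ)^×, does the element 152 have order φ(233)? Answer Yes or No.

φ(233) = 233 − 1 = 232 = 2^3 · 29.
An element g generates (Z/233Z)^× iff g^(232/q) ≢ 1 (mod 233) for each prime q ∈ {2, 29}.
152^116 ≡ 1 (mod 233)  [q = 2: ≡ 1 ✗]
152^8 ≡ 142 (mod 233)  [q = 29: ≢ 1 ✓]
Since 152^116 ≡ 1, the order of 152 divides 116 < 232, so 152 is not a primitive root.

No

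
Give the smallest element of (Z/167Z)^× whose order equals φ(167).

5

φ(167) = 167 − 1 = 166 = 2 · 83.
Test candidates g = 2, 3, … against the prime factors q ∈ {2, 83} of φ(167): g is a generator iff g^(166/q) ≢ 1 for every such q.
g = 2: 2^83 ≡ 1 — hits 1, so not a primitive root.
g = 3: 3^83 ≡ 1 — hits 1, so not a primitive root.
g = 4: 4^83 ≡ 1 — hits 1, so not a primitive root.
g = 5: 5^83 ≡ 166; 5^2 ≡ 25 — none is 1, so 5 is a primitive root.
Hence the least primitive root of 167 is 5.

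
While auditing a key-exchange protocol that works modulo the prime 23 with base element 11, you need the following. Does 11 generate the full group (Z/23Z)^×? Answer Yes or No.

Yes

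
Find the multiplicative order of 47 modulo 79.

78

By Lagrange's theorem, ord_79(47) divides φ(79) = 79 − 1 = 78 = 2 · 3 · 13.
Divisors of 78: 1, 2, 3, 6, 13, 26, 39, 78.
Test each divisor d:
47^1 ≡ 47 (mod 79)
47^2 ≡ 76 (mod 79)
47^3 ≡ 17 (mod 79)
47^6 ≡ 52 (mod 79)
47^13 ≡ 56 (mod 79)
47^26 ≡ 55 (mod 79)
47^39 ≡ 78 (mod 79)
47^78 ≡ 1 (mod 79) ✓
Hence ord(47) = 78.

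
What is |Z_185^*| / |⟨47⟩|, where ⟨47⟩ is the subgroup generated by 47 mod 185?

By Lagrange's theorem, ord_185(47) divides φ(185) = φ(5·37) = (5−1)·(37−1) = 4·36 = 144 = 2^4 · 3^2.
Divisors of 144: 1, 2, 3, 4, 6, 8, 9, 12, 16, 18, 24, 36, 48, 72, 144.
Evaluate successive powers at the divisors of 144:
47^1 ≡ 47
47^2 ≡ 174
47^3 ≡ 38
47^4 ≡ 121
47^6 ≡ 149
47^8 ≡ 26
47^9 ≡ 112
47^12 ≡ 1
So ord_185(47) = 12, hence |⟨47⟩| = 12.
The index is φ(185) / ord(47) = 144 / 12 = 12.

12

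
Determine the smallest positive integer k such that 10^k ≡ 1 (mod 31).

15

The order of 10 must divide φ(31) = 31 − 1 = 30 = 2 · 3 · 5.
Divisors of 30: 1, 2, 3, 5, 6, 10, 15, 30.
Compute 10^d (mod 31) for the divisors d until we hit 1:
10^1 ≡ 10 (mod 31)
10^2 ≡ 7 (mod 31)
10^3 ≡ 8 (mod 31)
10^5 ≡ 25 (mod 31)
10^6 ≡ 2 (mod 31)
10^10 ≡ 5 (mod 31)
10^15 ≡ 1 (mod 31) ✓
The smallest such exponent is 15, so the order of 10 is 15.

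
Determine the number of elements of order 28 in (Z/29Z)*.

φ(29) = 29 − 1 = 28 = 2^2 · 7.
(Z/29Z)^× is cyclic (|G| = 28); a cyclic group of order m has exactly φ(d) elements of each order d | m, and none otherwise.
28 = 2^2 · 7 divides 28, and φ(28) = 12.

12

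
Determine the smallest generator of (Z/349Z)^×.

2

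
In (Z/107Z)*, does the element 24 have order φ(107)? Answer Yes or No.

Yes

φ(107) = 107 − 1 = 106 = 2 · 53.
An element g generates (Z/107Z)^× iff g^(106/q) ≢ 1 (mod 107) for each prime q ∈ {2, 53}.
24^53 ≡ 106 (mod 107)  [q = 2: ≢ 1 ✓]
24^2 ≡ 41 (mod 107)  [q = 53: ≢ 1 ✓]
None equal 1, so ord_107(24) = 106: 24 is a primitive root.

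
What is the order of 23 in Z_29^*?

Since 23 ∈ (Z/29Z)^×, its order divides φ(29) = 29 − 1 = 28 = 2^2 · 7.
Divisors of 28: 1, 2, 4, 7, 14, 28.
Check 23^d mod 29 for each divisor in increasing order:
23^1 ≡ 23 (mod 29)
23^2 ≡ 7 (mod 29)
23^4 ≡ 20 (mod 29)
23^7 ≡ 1 (mod 29) ✓
Hence ord(23) = 7.

7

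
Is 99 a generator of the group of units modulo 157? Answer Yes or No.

No

φ(157) = 157 − 1 = 156 = 2^2 · 3 · 13.
99 is a primitive root mod 157 iff 99^(φ(157)/q) ≢ 1 for every prime q | φ(157), i.e. q ∈ {2, 3, 13}.
99^78 ≡ 1 (mod 157)  [q = 2: ≡ 1 ✗]
99^52 ≡ 1 (mod 157)  [q = 3: ≡ 1 ✗]
99^12 ≡ 46 (mod 157)  [q = 13: ≢ 1 ✓]
99^78 ≡ 1 shows ord(99) | 78, strictly less than φ(157); not a primitive root.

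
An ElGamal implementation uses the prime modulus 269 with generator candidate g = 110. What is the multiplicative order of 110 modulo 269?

268

By Lagrange's theorem, ord_269(110) divides φ(269) = 269 − 1 = 268 = 2^2 · 67.
Divisors of 268: 1, 2, 4, 67, 134, 268.
Evaluate successive powers at the divisors of 268:
110^1 ≡ 110 (mod 269)
110^2 ≡ 264 (mod 269)
110^4 ≡ 25 (mod 269)
110^67 ≡ 82 (mod 269)
110^134 ≡ 268 (mod 269)
110^268 ≡ 1 (mod 269) ✓
So ord_269(110) = 268.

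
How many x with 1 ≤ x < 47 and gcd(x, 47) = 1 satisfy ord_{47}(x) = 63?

0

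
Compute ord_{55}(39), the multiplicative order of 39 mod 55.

By Lagrange's theorem, ord_55(39) divides φ(55) = φ(5·11) = (5−1)·(11−1) = 4·10 = 40 = 2^3 · 5.
Divisors of 40: 1, 2, 4, 5, 8, 10, 20, 40.
Check 39^d mod 55 for each divisor in increasing order:
39^1 ≡ 39 (mod 55)
39^2 ≡ 36 (mod 55)
39^4 ≡ 31 (mod 55)
39^5 ≡ 54 (mod 55)
39^8 ≡ 26 (mod 55)
39^10 ≡ 1 (mod 55) ✓
So ord_55(39) = 10.

10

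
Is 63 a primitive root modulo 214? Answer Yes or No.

φ(214) = φ(2)·φ(107) = 1·106 = 106 = 2 · 53.
63 is a primitive root mod 214 iff 63^(φ(214)/q) ≢ 1 for every prime q | φ(214), i.e. q ∈ {2, 53}.
63^53 ≡ 213 (mod 214)  [q = 2: ≢ 1 ✓]
63^2 ≡ 117 (mod 214)  [q = 53: ≢ 1 ✓]
None equal 1, so ord_214(63) = 106: 63 is a primitive root.

Yes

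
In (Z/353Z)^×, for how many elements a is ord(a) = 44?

20

φ(353) = 353 − 1 = 352 = 2^5 · 11.
(Z/353Z)^× is cyclic (|G| = 352); a cyclic group of order m has exactly φ(d) elements of each order d | m, and none otherwise.
44 = 2^2 · 11 divides 352, and φ(44) = 20.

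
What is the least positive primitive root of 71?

7

φ(71) = 71 − 1 = 70 = 2 · 5 · 7.
g is a primitive root iff g^(70/q) ≢ 1 (mod 71) for each prime q ∈ {2, 5, 7}.
g = 2: 2^35 ≡ 1 — hits 1, so not a primitive root.
g = 3: 3^35 ≡ 1 — hits 1, so not a primitive root.
g = 4: 4^35 ≡ 1 — hits 1, so not a primitive root.
g = 5: 5^35 ≡ 1 — hits 1, so not a primitive root.
g = 6: 6^35 ≡ 1 — hits 1, so not a primitive root.
g = 7: 7^35 ≡ 70; 7^14 ≡ 54; 7^10 ≡ 45 — none is 1, so 7 is a primitive root.
The smallest primitive root modulo 71 is 7.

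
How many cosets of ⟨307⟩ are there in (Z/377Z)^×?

The order of 307 must divide φ(377) = φ(13·29) = (13−1)·(29−1) = 12·28 = 336 = 2^4 · 3 · 7.
Divisors of 336: 1, 2, 3, 4, 6, 7, 8, 12, 14, 16, 21, 24, 28, 42, 48, 56, 84, 112, 168, 336.
Compute 307^d (mod 377) for the divisors d until we hit 1:
307^1 ≡ 307 (mod 377)
307^2 ≡ 376 (mod 377)
307^3 ≡ 70 (mod 377)
307^4 ≡ 1 (mod 377) ✓
So ord_377(307) = 4, hence |⟨307⟩| = 4.
[(Z/377Z)^× : ⟨307⟩] = 336/4 = 84.

84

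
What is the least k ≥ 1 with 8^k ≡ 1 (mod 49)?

7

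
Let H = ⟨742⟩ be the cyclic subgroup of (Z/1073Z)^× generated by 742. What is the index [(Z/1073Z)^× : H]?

28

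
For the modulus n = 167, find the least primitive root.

φ(167) = 167 − 1 = 166 = 2 · 83.
g is a primitive root iff g^(166/q) ≢ 1 (mod 167) for each prime q ∈ {2, 83}.
g = 2: 2^83 ≡ 1 — hits 1, so not a primitive root.
g = 3: 3^83 ≡ 1 — hits 1, so not a primitive root.
g = 4: 4^83 ≡ 1 — hits 1, so not a primitive root.
g = 5: 5^83 ≡ 166; 5^2 ≡ 25 — none is 1, so 5 is a primitive root.
Hence the least primitive root of 167 is 5.

5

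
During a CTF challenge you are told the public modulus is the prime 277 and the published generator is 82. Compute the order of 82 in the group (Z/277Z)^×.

92

By Lagrange's theorem, ord_277(82) divides φ(277) = 277 − 1 = 276 = 2^2 · 3 · 23.
Divisors of 276: 1, 2, 3, 4, 6, 12, 23, 46, 69, 92, 138, 276.
Compute 82^d (mod 277) for the divisors d until we hit 1:
82^1 ≡ 82
82^2 ≡ 76
82^3 ≡ 138
82^4 ≡ 236
82^6 ≡ 208
82^12 ≡ 52
82^23 ≡ 60
82^46 ≡ 276
82^69 ≡ 217
82^92 ≡ 1
Therefore the multiplicative order of 82 modulo 277 is 92.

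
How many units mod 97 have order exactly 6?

2

φ(97) = 97 − 1 = 96 = 2^5 · 3.
In a cyclic group of order 96, there are φ(d) elements of order d for each divisor d of 96, and zero for non-divisors.
6 = 2 · 3 divides 96, and φ(6) = 2.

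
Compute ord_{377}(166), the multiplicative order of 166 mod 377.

Since 166 ∈ (Z/377Z)^×, its order divides φ(377) = φ(13·29) = (13−1)·(29−1) = 12·28 = 336 = 2^4 · 3 · 7.
Divisors of 336: 1, 2, 3, 4, 6, 7, 8, 12, 14, 16, 21, 24, 28, 42, 48, 56, 84, 112, 168, 336.
Compute 166^d (mod 377) for the divisors d until we hit 1:
166^1 ≡ 166 (mod 377)
166^2 ≡ 35 (mod 377)
166^3 ≡ 155 (mod 377)
166^4 ≡ 94 (mod 377)
166^6 ≡ 274 (mod 377)
166^7 ≡ 244 (mod 377)
166^8 ≡ 165 (mod 377)
166^12 ≡ 53 (mod 377)
166^14 ≡ 347 (mod 377)
166^16 ≡ 81 (mod 377)
166^21 ≡ 220 (mod 377)
166^24 ≡ 170 (mod 377)
166^28 ≡ 146 (mod 377)
166^42 ≡ 144 (mod 377)
166^48 ≡ 248 (mod 377)
166^56 ≡ 204 (mod 377)
166^84 ≡ 1 (mod 377) ✓
The smallest such exponent is 84, so the order of 166 is 84.

84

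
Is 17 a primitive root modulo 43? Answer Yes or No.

No

φ(43) = 43 − 1 = 42 = 2 · 3 · 7.
It suffices to check that the order of 17 is not a proper divisor of 42: compute 17^(42/q) for q ∈ {2, 3, 7}.
17^21 ≡ 1 (mod 43)  [q = 2: ≡ 1 ✗]
17^14 ≡ 6 (mod 43)  [q = 3: ≢ 1 ✓]
17^6 ≡ 35 (mod 43)  [q = 7: ≢ 1 ✓]
Since 17^21 ≡ 1, the order of 17 divides 21 < 42, so 17 is not a primitive root.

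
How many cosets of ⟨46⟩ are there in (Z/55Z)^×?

4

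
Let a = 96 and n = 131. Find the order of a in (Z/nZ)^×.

130

ord(96) | φ(131) = 131 − 1 = 130 = 2 · 5 · 13.
Divisors of 130: 1, 2, 5, 10, 13, 26, 65, 130.
Evaluate successive powers at the divisors of 130:
96^1 ≡ 96 (mod 131)
96^2 ≡ 46 (mod 131)
96^5 ≡ 86 (mod 131)
96^10 ≡ 60 (mod 131)
96^13 ≡ 78 (mod 131)
96^26 ≡ 58 (mod 131)
96^65 ≡ 130 (mod 131)
96^130 ≡ 1 (mod 131) ✓
So ord_131(96) = 130.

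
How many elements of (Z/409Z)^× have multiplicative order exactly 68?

32

φ(409) = 409 − 1 = 408 = 2^3 · 3 · 17.
(Z/409Z)^× is cyclic (|G| = 408); a cyclic group of order m has exactly φ(d) elements of each order d | m, and none otherwise.
68 = 2^2 · 17 divides 408, and φ(68) = 32.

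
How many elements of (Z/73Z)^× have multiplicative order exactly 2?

φ(73) = 73 − 1 = 72 = 2^3 · 3^2.
Since (Z/73Z)^× is cyclic of order 72, the number of elements of order d is φ(d) when d | 72 and 0 otherwise.
2 | 72, and φ(2) = 2 − 1 = 1.

1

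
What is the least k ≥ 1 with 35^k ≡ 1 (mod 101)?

By Lagrange's theorem, ord_101(35) divides φ(101) = 101 − 1 = 100 = 2^2 · 5^2.
Divisors of 100: 1, 2, 4, 5, 10, 20, 25, 50, 100.
Test each divisor d:
35^1 ≡ 35 (mod 101)
35^2 ≡ 13 (mod 101)
35^4 ≡ 68 (mod 101)
35^5 ≡ 57 (mod 101)
35^10 ≡ 17 (mod 101)
35^20 ≡ 87 (mod 101)
35^25 ≡ 10 (mod 101)
35^50 ≡ 100 (mod 101)
35^100 ≡ 1 (mod 101) ✓
The smallest such exponent is 100, so the order of 35 is 100.

100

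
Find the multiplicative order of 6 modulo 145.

Since 6 ∈ (Z/145Z)^×, its order divides φ(145) = φ(5·29) = (5−1)·(29−1) = 4·28 = 112 = 2^4 · 7.
Divisors of 112: 1, 2, 4, 7, 8, 14, 16, 28, 56, 112.
Evaluate successive powers at the divisors of 112:
6^1 ≡ 6 (mod 145)
6^2 ≡ 36 (mod 145)
6^4 ≡ 136 (mod 145)
6^7 ≡ 86 (mod 145)
6^8 ≡ 81 (mod 145)
6^14 ≡ 1 (mod 145) ✓
Hence ord(6) = 14.

14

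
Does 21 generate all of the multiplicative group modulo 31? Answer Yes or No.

Yes

φ(31) = 31 − 1 = 30 = 2 · 3 · 5.
An element g generates (Z/31Z)^× iff g^(30/q) ≢ 1 (mod 31) for each prime q ∈ {2, 3, 5}.
21^15 ≡ 30 (mod 31)  [q = 2: ≢ 1 ✓]
21^10 ≡ 5 (mod 31)  [q = 3: ≢ 1 ✓]
21^6 ≡ 2 (mod 31)  [q = 5: ≢ 1 ✓]
Every test exponent gives a nontrivial residue, hence 21 generates the full group.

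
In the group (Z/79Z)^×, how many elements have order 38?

φ(79) = 79 − 1 = 78 = 2 · 3 · 13.
In a cyclic group of order 78, there are φ(d) elements of order d for each divisor d of 78, and zero for non-divisors.
Here 78 is not a multiple of 38, so there are no elements of order 38.

0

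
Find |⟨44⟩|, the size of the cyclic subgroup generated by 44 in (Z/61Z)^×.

By Lagrange's theorem, ord_61(44) divides φ(61) = 61 − 1 = 60 = 2^2 · 3 · 5.
Divisors of 60: 1, 2, 3, 4, 5, 6, 10, 12, 15, 20, 30, 60.
Compute 44^d (mod 61) for the divisors d until we hit 1:
44^1 ≡ 44 (mod 61)
44^2 ≡ 45 (mod 61)
44^3 ≡ 28 (mod 61)
44^4 ≡ 12 (mod 61)
44^5 ≡ 40 (mod 61)
44^6 ≡ 52 (mod 61)
44^10 ≡ 14 (mod 61)
44^12 ≡ 20 (mod 61)
44^15 ≡ 11 (mod 61)
44^20 ≡ 13 (mod 61)
44^30 ≡ 60 (mod 61)
44^60 ≡ 1 (mod 61) ✓
So ord_61(44) = 60.

60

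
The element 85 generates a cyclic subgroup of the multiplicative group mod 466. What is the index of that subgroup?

The order of 85 must divide φ(466) = φ(2)·φ(233) = 1·232 = 232 = 2^3 · 29.
Divisors of 232: 1, 2, 4, 8, 29, 58, 116, 232.
Test each divisor d:
85^1 ≡ 85
85^2 ≡ 235
85^4 ≡ 237
85^8 ≡ 249
85^29 ≡ 465
85^58 ≡ 1
The order of 85 is 58, so the subgroup it generates has 58 elements.
Index = |(Z/466Z)^×| / |⟨85⟩| = 232 / 58 = 4.

4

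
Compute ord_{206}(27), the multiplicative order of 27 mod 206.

34

ord(27) | φ(206) = φ(2)·φ(103) = 1·102 = 102 = 2 · 3 · 17.
Divisors of 102: 1, 2, 3, 6, 17, 34, 51, 102.
Check 27^d mod 206 for each divisor in increasing order:
27^1 ≡ 27
27^2 ≡ 111
27^3 ≡ 113
27^6 ≡ 203
27^17 ≡ 205
27^34 ≡ 1
So ord_206(27) = 34.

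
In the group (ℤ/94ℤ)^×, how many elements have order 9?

0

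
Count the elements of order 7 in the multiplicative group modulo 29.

6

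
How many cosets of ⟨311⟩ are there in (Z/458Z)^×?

The order of 311 must divide φ(458) = φ(2)·φ(229) = 1·228 = 228 = 2^2 · 3 · 19.
Divisors of 228: 1, 2, 3, 4, 6, 12, 19, 38, 57, 76, 114, 228.
Test each divisor d:
311^1 ≡ 311
311^2 ≡ 83
311^3 ≡ 165
311^4 ≡ 19
311^6 ≡ 203
311^12 ≡ 447
311^19 ≡ 323
311^38 ≡ 363
311^57 ≡ 1
The order of 311 is 57, so the subgroup it generates has 57 elements.
[(Z/458Z)^× : ⟨311⟩] = 228/57 = 4.

4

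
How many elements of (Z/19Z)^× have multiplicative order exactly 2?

φ(19) = 19 − 1 = 18 = 2 · 3^2.
Since (Z/19Z)^× is cyclic of order 18, the number of elements of order d is φ(d) when d | 18 and 0 otherwise.
2 | 18, and φ(2) = 2 − 1 = 1.

1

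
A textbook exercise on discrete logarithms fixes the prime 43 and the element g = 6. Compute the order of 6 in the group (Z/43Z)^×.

3

The order of 6 must divide φ(43) = 43 − 1 = 42 = 2 · 3 · 7.
Divisors of 42: 1, 2, 3, 6, 7, 14, 21, 42.
Test each divisor d:
6^1 ≡ 6
6^2 ≡ 36
6^3 ≡ 1
The smallest such exponent is 3, so the order of 6 is 3.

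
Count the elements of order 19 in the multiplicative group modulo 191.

18

φ(191) = 191 − 1 = 190 = 2 · 5 · 19.
In a cyclic group of order 190, there are φ(d) elements of order d for each divisor d of 190, and zero for non-divisors.
19 | 190, and φ(19) = 19 − 1 = 18.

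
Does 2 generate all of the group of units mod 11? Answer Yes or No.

Yes

φ(11) = 11 − 1 = 10 = 2 · 5.
2 is a primitive root mod 11 iff 2^(φ(11)/q) ≢ 1 for every prime q | φ(11), i.e. q ∈ {2, 5}.
2^5 ≡ 10 (mod 11)  [q = 2: ≢ 1 ✓]
2^2 ≡ 4 (mod 11)  [q = 5: ≢ 1 ✓]
None equal 1, so ord_11(2) = 10: 2 is a primitive root.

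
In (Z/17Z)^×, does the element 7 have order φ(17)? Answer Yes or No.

Yes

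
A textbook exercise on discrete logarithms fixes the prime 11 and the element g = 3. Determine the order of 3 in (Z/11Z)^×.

5

Since 3 ∈ (Z/11Z)^×, its order divides φ(11) = 11 − 1 = 10 = 2 · 5.
Divisors of 10: 1, 2, 5, 10.
Test each divisor d:
3^1 ≡ 3
3^2 ≡ 9
3^5 ≡ 1
Therefore the multiplicative order of 3 modulo 11 is 5.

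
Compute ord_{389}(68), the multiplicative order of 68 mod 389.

194

ord(68) | φ(389) = 389 − 1 = 388 = 2^2 · 97.
Divisors of 388: 1, 2, 4, 97, 194, 388.
Evaluate successive powers at the divisors of 388:
68^1 ≡ 68 (mod 389)
68^2 ≡ 345 (mod 389)
68^4 ≡ 380 (mod 389)
68^97 ≡ 388 (mod 389)
68^194 ≡ 1 (mod 389) ✓
So ord_389(68) = 194.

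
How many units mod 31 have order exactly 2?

1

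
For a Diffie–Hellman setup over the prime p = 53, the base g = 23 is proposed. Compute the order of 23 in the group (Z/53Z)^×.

ord(23) | φ(53) = 53 − 1 = 52 = 2^2 · 13.
Divisors of 52: 1, 2, 4, 13, 26, 52.
Check 23^d mod 53 for each divisor in increasing order:
23^1 ≡ 23 (mod 53)
23^2 ≡ 52 (mod 53)
23^4 ≡ 1 (mod 53) ✓
Therefore the multiplicative order of 23 modulo 53 is 4.

4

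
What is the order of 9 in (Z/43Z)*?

Since 9 ∈ (Z/43Z)^×, its order divides φ(43) = 43 − 1 = 42 = 2 · 3 · 7.
Divisors of 42: 1, 2, 3, 6, 7, 14, 21, 42.
Compute 9^d (mod 43) for the divisors d until we hit 1:
9^1 ≡ 9 (mod 43)
9^2 ≡ 38 (mod 43)
9^3 ≡ 41 (mod 43)
9^6 ≡ 4 (mod 43)
9^7 ≡ 36 (mod 43)
9^14 ≡ 6 (mod 43)
9^21 ≡ 1 (mod 43) ✓
The smallest such exponent is 21, so the order of 9 is 21.

21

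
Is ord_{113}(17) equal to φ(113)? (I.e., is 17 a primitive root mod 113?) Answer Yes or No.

φ(113) = 113 − 1 = 112 = 2^4 · 7.
An element g generates (Z/113Z)^× iff g^(112/q) ≢ 1 (mod 113) for each prime q ∈ {2, 7}.
17^56 ≡ 112 (mod 113)  [q = 2: ≢ 1 ✓]
17^16 ≡ 109 (mod 113)  [q = 7: ≢ 1 ✓]
All checks pass, so 17 has order 112 and is a primitive root modulo 113.

Yes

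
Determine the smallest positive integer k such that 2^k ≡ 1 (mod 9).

6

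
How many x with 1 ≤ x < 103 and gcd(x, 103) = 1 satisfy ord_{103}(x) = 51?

φ(103) = 103 − 1 = 102 = 2 · 3 · 17.
(Z/103Z)^× is cyclic (|G| = 102); a cyclic group of order m has exactly φ(d) elements of each order d | m, and none otherwise.
51 = 3 · 17 divides 102, and φ(51) = 32.

32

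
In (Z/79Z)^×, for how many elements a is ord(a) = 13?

φ(79) = 79 − 1 = 78 = 2 · 3 · 13.
In a cyclic group of order 78, there are φ(d) elements of order d for each divisor d of 78, and zero for non-divisors.
13 | 78, and φ(13) = 13 − 1 = 12.

12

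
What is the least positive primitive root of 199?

φ(199) = 199 − 1 = 198 = 2 · 3^2 · 11.
Test candidates g = 2, 3, … against the prime factors q ∈ {2, 3, 11} of φ(199): g is a generator iff g^(198/q) ≢ 1 for every such q.
g = 2: 2^99 ≡ 1 — hits 1, so not a primitive root.
g = 3: 3^99 ≡ 198; 3^66 ≡ 106; 3^18 ≡ 125 — none is 1, so 3 is a primitive root.
So 3 is the smallest generator of (Z/199Z)^×.

3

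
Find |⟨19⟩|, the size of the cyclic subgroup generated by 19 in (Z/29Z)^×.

28

ord(19) | φ(29) = 29 − 1 = 28 = 2^2 · 7.
Divisors of 28: 1, 2, 4, 7, 14, 28.
Evaluate successive powers at the divisors of 28:
19^1 ≡ 19 (mod 29)
19^2 ≡ 13 (mod 29)
19^4 ≡ 24 (mod 29)
19^7 ≡ 12 (mod 29)
19^14 ≡ 28 (mod 29)
19^28 ≡ 1 (mod 29) ✓
Hence ord(19) = 28.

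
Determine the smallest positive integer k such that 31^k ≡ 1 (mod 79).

39

ord(31) | φ(79) = 79 − 1 = 78 = 2 · 3 · 13.
Divisors of 78: 1, 2, 3, 6, 13, 26, 39, 78.
Compute 31^d (mod 79) for the divisors d until we hit 1:
31^1 ≡ 31 (mod 79)
31^2 ≡ 13 (mod 79)
31^3 ≡ 8 (mod 79)
31^6 ≡ 64 (mod 79)
31^13 ≡ 23 (mod 79)
31^26 ≡ 55 (mod 79)
31^39 ≡ 1 (mod 79) ✓
Hence ord(31) = 39.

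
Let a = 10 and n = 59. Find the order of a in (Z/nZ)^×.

58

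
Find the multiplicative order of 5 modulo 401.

Since 5 ∈ (Z/401Z)^×, its order divides φ(401) = 401 − 1 = 400 = 2^4 · 5^2.
Divisors of 400: 1, 2, 4, 5, 8, 10, 16, 20, 25, 40, 50, 80, 100, 200, 400.
Test each divisor d:
5^1 ≡ 5
5^2 ≡ 25
5^4 ≡ 224
5^5 ≡ 318
5^8 ≡ 51
5^10 ≡ 72
5^16 ≡ 195
5^20 ≡ 372
5^25 ≡ 1
So ord_401(5) = 25.

25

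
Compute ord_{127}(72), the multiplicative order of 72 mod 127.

63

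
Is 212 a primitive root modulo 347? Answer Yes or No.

φ(347) = 347 − 1 = 346 = 2 · 173.
Test 212^(346/q) mod 347 for each prime factor q of 346:
212^173 ≡ 1 (mod 347)  [q = 2: ≡ 1 ✗]
212^2 ≡ 181 (mod 347)  [q = 173: ≢ 1 ✓]
Since 212^173 ≡ 1, the order of 212 divides 173 < 346, so 212 is not a primitive root.

No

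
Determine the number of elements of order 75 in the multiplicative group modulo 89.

0

φ(89) = 89 − 1 = 88 = 2^3 · 11.
In a cyclic group of order 88, there are φ(d) elements of order d for each divisor d of 88, and zero for non-divisors.
75 does not divide 88, so no element of (Z/89Z)^× has order 75.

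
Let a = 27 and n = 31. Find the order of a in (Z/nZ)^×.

The order of 27 must divide φ(31) = 31 − 1 = 30 = 2 · 3 · 5.
Divisors of 30: 1, 2, 3, 5, 6, 10, 15, 30.
Evaluate successive powers at the divisors of 30:
27^1 ≡ 27
27^2 ≡ 16
27^3 ≡ 29
27^5 ≡ 30
27^6 ≡ 4
27^10 ≡ 1
Therefore the multiplicative order of 27 modulo 31 is 10.

10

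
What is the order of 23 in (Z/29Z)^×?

7

Since 23 ∈ (Z/29Z)^×, its order divides φ(29) = 29 − 1 = 28 = 2^2 · 7.
Divisors of 28: 1, 2, 4, 7, 14, 28.
Test each divisor d:
23^1 ≡ 23 (mod 29)
23^2 ≡ 7 (mod 29)
23^4 ≡ 20 (mod 29)
23^7 ≡ 1 (mod 29) ✓
So ord_29(23) = 7.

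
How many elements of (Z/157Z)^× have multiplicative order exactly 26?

12

φ(157) = 157 − 1 = 156 = 2^2 · 3 · 13.
(Z/157Z)^× is cyclic (|G| = 156); a cyclic group of order m has exactly φ(d) elements of each order d | m, and none otherwise.
26 = 2 · 13 divides 156, and φ(26) = 12.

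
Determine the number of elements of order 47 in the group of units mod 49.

φ(49) = φ(7^2) = 7·(7−1) = 42 = 2 · 3 · 7.
Since (Z/49Z)^× is cyclic of order 42, the number of elements of order d is φ(d) when d | 42 and 0 otherwise.
Here 42 is not a multiple of 47, so there are no elements of order 47.

0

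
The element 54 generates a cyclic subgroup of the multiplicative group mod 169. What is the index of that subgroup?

1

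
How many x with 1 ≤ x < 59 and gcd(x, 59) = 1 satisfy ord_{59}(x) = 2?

1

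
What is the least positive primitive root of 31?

3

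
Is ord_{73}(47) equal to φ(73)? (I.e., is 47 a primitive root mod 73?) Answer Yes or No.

φ(73) = 73 − 1 = 72 = 2^3 · 3^2.
47 is a primitive root mod 73 iff 47^(φ(73)/q) ≢ 1 for every prime q | φ(73), i.e. q ∈ {2, 3}.
47^36 ≡ 72 (mod 73)  [q = 2: ≢ 1 ✓]
47^24 ≡ 8 (mod 73)  [q = 3: ≢ 1 ✓]
Every test exponent gives a nontrivial residue, hence 47 generates the full group.

Yes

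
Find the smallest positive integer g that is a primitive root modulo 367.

φ(367) = 367 − 1 = 366 = 2 · 3 · 61.
Test candidates g = 2, 3, … against the prime factors q ∈ {2, 3, 61} of φ(367): g is a generator iff g^(366/q) ≢ 1 for every such q.
g = 2: 2^183 ≡ 1 — hits 1, so not a primitive root.
g = 3: 3^183 ≡ 366; 3^122 ≡ 1 — hits 1, so not a primitive root.
g = 4: 4^183 ≡ 1 — hits 1, so not a primitive root.
g = 5: 5^183 ≡ 366; 5^122 ≡ 1 — hits 1, so not a primitive root.
g = 6: 6^183 ≡ 366; 6^122 ≡ 283; 6^6 ≡ 47 — none is 1, so 6 is a primitive root.
Hence the least primitive root of 367 is 6.

6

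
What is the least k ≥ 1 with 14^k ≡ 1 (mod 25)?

10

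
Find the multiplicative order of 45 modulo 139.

23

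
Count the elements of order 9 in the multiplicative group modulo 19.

φ(19) = 19 − 1 = 18 = 2 · 3^2.
(Z/19Z)^× is cyclic (|G| = 18); a cyclic group of order m has exactly φ(d) elements of each order d | m, and none otherwise.
9 = 3^2 divides 18, and φ(9) = 6.

6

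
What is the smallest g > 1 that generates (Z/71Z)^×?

7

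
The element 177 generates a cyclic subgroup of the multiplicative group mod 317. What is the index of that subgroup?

By Lagrange's theorem, ord_317(177) divides φ(317) = 317 − 1 = 316 = 2^2 · 79.
Divisors of 316: 1, 2, 4, 79, 158, 316.
Check 177^d mod 317 for each divisor in increasing order:
177^1 ≡ 177 (mod 317)
177^2 ≡ 263 (mod 317)
177^4 ≡ 63 (mod 317)
177^79 ≡ 203 (mod 317)
177^158 ≡ 316 (mod 317)
177^316 ≡ 1 (mod 317) ✓
So ord_317(177) = 316, hence |⟨177⟩| = 316.
[(Z/317Z)^× : ⟨177⟩] = 316/316 = 1.

1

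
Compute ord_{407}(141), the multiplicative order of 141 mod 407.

90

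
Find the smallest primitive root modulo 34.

φ(34) = φ(2)·φ(17) = 1·16 = 16 = 2^4.
Test candidates g = 2, 3, … against the prime factors q ∈ {2} of φ(34): g is a generator iff g^(16/q) ≢ 1 for every such q.
g = 2: gcd(2, 34) = 2 > 1, not a unit — skip.
g = 3: 3^8 ≡ 33 — none is 1, so 3 is a primitive root.
So 3 is the smallest generator of (Z/34Z)^×.

3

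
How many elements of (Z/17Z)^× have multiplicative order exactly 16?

8

φ(17) = 17 − 1 = 16 = 2^4.
Since (Z/17Z)^× is cyclic of order 16, the number of elements of order d is φ(d) when d | 16 and 0 otherwise.
16 = 2^4 divides 16, and φ(16) = 8.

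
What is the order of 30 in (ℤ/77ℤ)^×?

30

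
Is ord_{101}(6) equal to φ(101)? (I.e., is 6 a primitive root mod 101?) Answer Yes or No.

φ(101) = 101 − 1 = 100 = 2^2 · 5^2.
It suffices to check that the order of 6 is not a proper divisor of 100: compute 6^(100/q) for q ∈ {2, 5}.
6^50 ≡ 1 (mod 101)  [q = 2: ≡ 1 ✗]
6^20 ≡ 1 (mod 101)  [q = 5: ≡ 1 ✗]
Since 6^50 ≡ 1, the order of 6 divides 50 < 100, so 6 is not a primitive root.

No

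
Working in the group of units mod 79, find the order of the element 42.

By Lagrange's theorem, ord_79(42) divides φ(79) = 79 − 1 = 78 = 2 · 3 · 13.
Divisors of 78: 1, 2, 3, 6, 13, 26, 39, 78.
Evaluate successive powers at the divisors of 78:
42^1 ≡ 42 (mod 79)
42^2 ≡ 26 (mod 79)
42^3 ≡ 65 (mod 79)
42^6 ≡ 38 (mod 79)
42^13 ≡ 55 (mod 79)
42^26 ≡ 23 (mod 79)
42^39 ≡ 1 (mod 79) ✓
Therefore the multiplicative order of 42 modulo 79 is 39.

39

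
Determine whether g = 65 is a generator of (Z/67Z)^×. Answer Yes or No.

No

φ(67) = 67 − 1 = 66 = 2 · 3 · 11.
65 is a primitive root mod 67 iff 65^(φ(67)/q) ≢ 1 for every prime q | φ(67), i.e. q ∈ {2, 3, 11}.
65^33 ≡ 1 (mod 67)  [q = 2: ≡ 1 ✗]
65^22 ≡ 37 (mod 67)  [q = 3: ≢ 1 ✓]
65^6 ≡ 64 (mod 67)  [q = 11: ≢ 1 ✓]
The check at q = 2 fails, so 65 generates a proper subgroup.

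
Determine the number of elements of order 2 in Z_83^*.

1

φ(83) = 83 − 1 = 82 = 2 · 41.
Since (Z/83Z)^× is cyclic of order 82, the number of elements of order d is φ(d) when d | 82 and 0 otherwise.
2 | 82, and φ(2) = 2 − 1 = 1.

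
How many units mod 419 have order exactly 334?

0

φ(419) = 419 − 1 = 418 = 2 · 11 · 19.
Since (Z/419Z)^× is cyclic of order 418, the number of elements of order d is φ(d) when d | 418 and 0 otherwise.
Since 334 ∤ 418, the count is 0.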